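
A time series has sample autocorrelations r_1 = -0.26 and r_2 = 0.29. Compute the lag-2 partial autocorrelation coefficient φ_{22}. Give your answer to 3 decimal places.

φ_{22} = (r_2 − r_1²) / (1 − r_1²)
r_1² = (-0.26)² = 0.0676
Numerator = 0.29 − 0.0676 = 0.2224; denominator = 1 − 0.0676 = 0.9324
φ_{22} = 0.2224 / 0.9324 = 0.239

0.239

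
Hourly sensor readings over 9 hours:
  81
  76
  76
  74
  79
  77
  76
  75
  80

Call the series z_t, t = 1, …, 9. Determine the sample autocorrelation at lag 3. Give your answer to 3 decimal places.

Mean z̄ = (81 + 76 + 76 + 74 + 79 + 77 + 76 + 75 + 80)/9 = 77.1111
Σ(z_t−z̄)(z_{t+3}−z̄) = (-12.0988) + (-2.0988) + (0.1235) + (3.4568) + (-3.9877) + (-0.3210) = -14.9259
Denominator Σ(z_t−z̄)² = 44.8889
r_3 = -14.9259 / 44.8889 = -0.333

-0.333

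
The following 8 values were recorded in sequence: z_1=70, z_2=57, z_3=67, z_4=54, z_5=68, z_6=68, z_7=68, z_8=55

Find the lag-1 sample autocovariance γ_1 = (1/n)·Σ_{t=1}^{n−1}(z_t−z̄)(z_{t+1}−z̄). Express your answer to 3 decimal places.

-17.330

Mean z̄ = (70 + 57 + 67 + 54 + 68 + 68 + 68 + 55)/8 = 63.3750
Deviations: 6.6250, -6.3750, 3.6250, -9.3750, 4.6250, 4.6250, 4.6250, -8.3750
Σ_{t=1}^{7}(z_t−z̄)(z_{t+1}−z̄) = -138.6406
γ_1 = -138.6406 / 8 = -17.330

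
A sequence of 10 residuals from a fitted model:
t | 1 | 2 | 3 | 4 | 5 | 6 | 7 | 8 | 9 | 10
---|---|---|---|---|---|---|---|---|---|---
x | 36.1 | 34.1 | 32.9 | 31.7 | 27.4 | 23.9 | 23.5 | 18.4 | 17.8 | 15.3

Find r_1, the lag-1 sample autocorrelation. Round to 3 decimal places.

0.713

Mean x̄ = (36.1 + 34.1 + 32.9 + 31.7 + 27.4 + 23.9 + 23.5 + 18.4 + 17.8 + 15.3)/10 = 26.1100
Numerator Σ_{t=1}^{9}(x_t−x̄)(x_{t+1}−x̄) = 356.1809
Denominator Σ(x_t−x̄)² = 499.7090
r_1 = 356.1809 / 499.7090 = 0.713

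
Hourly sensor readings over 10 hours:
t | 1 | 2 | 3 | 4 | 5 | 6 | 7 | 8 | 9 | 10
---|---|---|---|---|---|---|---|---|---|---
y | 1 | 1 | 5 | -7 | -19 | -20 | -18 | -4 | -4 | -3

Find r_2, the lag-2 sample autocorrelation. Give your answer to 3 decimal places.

Mean ȳ = (1 + 1 + 5 − 7 − 19 − 20 − 18 − 4 − 4 − 3)/10 = -6.8000
Numerator Σ_{t=1}^{8}(y_t−ȳ)(y_{t+2}−ȳ) = 28.1200
Denominator Σ(y_t−ȳ)² = 739.6000
r_2 = 28.1200 / 739.6000 = 0.038

0.038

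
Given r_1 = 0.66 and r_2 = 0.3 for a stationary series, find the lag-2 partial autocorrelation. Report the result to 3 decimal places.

φ_{22} = (r_2 − r_1²) / (1 − r_1²)
r_1² = (0.66)² = 0.4356
Numerator = 0.3 − 0.4356 = -0.1356; denominator = 1 − 0.4356 = 0.5644
φ_{22} = -0.1356 / 0.5644 = -0.240

-0.240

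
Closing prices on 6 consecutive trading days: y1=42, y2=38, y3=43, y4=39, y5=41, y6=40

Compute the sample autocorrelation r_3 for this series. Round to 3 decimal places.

Mean ȳ = (42 + 38 + 43 + 39 + 41 + 40)/6 = 40.5000
Deviations from mean: 1.5000, -2.5000, 2.5000, -1.5000, 0.5000, -0.5000
Σ(y_t−ȳ)(y_{t+3}−ȳ) = (-2.2500) + (-1.2500) + (-1.2500) = -4.7500
Denominator Σ(y_t−ȳ)² = 17.5000
r_3 = -4.7500 / 17.5000 = -0.271

-0.271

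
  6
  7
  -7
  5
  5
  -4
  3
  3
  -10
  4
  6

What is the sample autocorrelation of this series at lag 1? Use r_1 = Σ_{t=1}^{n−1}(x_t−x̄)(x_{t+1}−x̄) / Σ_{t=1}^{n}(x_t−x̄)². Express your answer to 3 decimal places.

-0.289

Mean x̄ = (6 + 7 − 7 + 5 + 5 − 4 + 3 + 3 − 10 + 4 + 6)/11 = 1.6364
Numerator Σ_{t=1}^{10}(x_t−x̄)(x_{t+1}−x̄) = -98.4959
Denominator Σ(x_t−x̄)² = 340.5455
r_1 = -98.4959 / 340.5455 = -0.289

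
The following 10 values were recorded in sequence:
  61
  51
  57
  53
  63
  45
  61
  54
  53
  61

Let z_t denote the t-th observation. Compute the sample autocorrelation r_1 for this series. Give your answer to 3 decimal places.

Mean z̄ = (61 + 51 + 57 + 53 + 63 + 45 + 61 + 54 + 53 + 61)/10 = 55.9000
Numerator Σ_{t=1}^{9}(z_t−z̄)(z_{t+1}−z̄) = -206.1100
Denominator Σ(z_t−z̄)² = 292.9000
r_1 = -206.1100 / 292.9000 = -0.704

-0.704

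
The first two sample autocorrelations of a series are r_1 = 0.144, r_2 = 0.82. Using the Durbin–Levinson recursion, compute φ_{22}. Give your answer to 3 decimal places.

φ_{22} = (r_2 − r_1²) / (1 − r_1²)
r_1² = (0.144)² = 0.020736
Numerator = 0.82 − 0.0207 = 0.7993; denominator = 1 − 0.0207 = 0.9793
φ_{22} = 0.7993 / 0.9793 = 0.816

0.816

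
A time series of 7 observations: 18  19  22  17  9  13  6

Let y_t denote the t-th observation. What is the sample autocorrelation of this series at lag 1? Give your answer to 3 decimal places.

0.366

Mean ȳ = (18 + 19 + 22 + 17 + 9 + 13 + 6)/7 = 14.8571
Deviations from mean: 3.1429, 4.1429, 7.1429, 2.1429, -5.8571, -1.8571, -8.8571
Numerator Σ_{t=1}^{6}(y_t−ȳ)(y_{t+1}−ȳ) = 72.6939
Denominator Σ(y_t−ȳ)² = 198.8571
r_1 = 72.6939 / 198.8571 = 0.366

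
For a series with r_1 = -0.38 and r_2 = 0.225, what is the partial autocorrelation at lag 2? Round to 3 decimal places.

φ_{22} = (r_2 − r_1²) / (1 − r_1²)
r_1² = (-0.38)² = 0.1444
Numerator = 0.225 − 0.1444 = 0.0806; denominator = 1 − 0.1444 = 0.8556
φ_{22} = 0.0806 / 0.8556 = 0.094

0.094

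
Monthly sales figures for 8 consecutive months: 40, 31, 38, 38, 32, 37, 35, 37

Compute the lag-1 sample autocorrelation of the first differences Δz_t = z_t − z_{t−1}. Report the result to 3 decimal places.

First differences Δz: -9, 7, 0, -6, 5, -2, 2
Mean of differences = -0.4286
Numerator Σ(Δz_t−Δz̄)(Δz_{t+1}−Δz̄) = -105.4694
Denominator Σ(Δz_t−Δz̄)² = 197.7143
r_1(Δz) = -105.4694 / 197.7143 = -0.533

-0.533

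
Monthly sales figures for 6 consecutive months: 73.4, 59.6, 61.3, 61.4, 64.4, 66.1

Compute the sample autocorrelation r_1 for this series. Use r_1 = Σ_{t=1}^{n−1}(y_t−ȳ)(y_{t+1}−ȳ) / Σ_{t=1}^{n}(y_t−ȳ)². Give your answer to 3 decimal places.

-0.154

Mean ȳ = (73.4 + 59.6 + 61.3 + 61.4 + 64.4 + 66.1)/6 = 64.3667
Deviations from mean: 9.0333, -4.7667, -3.0667, -2.9667, 0.0333, 1.7333
Σ(y_t−ȳ)(y_{t+1}−ȳ) = (-43.0589) + (14.6178) + (9.0978) + (-0.0989) + (0.0578) = -19.3844
Denominator Σ(y_t−ȳ)² = 125.5333
r_1 = -19.3844 / 125.5333 = -0.154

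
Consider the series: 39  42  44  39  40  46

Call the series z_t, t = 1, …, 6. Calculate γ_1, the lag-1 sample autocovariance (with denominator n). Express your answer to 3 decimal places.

Mean z̄ = (39 + 42 + 44 + 39 + 40 + 46)/6 = 41.6667
Σ_{t=1}^{5}(z_t−z̄)(z_{t+1}−z̄) = -9.1111
γ_1 = -9.1111 / 6 = -1.519

-1.519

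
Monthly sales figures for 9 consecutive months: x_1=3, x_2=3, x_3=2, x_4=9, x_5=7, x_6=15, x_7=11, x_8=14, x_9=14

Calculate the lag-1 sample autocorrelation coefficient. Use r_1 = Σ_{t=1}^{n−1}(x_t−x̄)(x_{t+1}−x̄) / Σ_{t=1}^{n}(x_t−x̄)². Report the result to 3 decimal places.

Mean x̄ = (3 + 3 + 2 + 9 + 7 + 15 + 11 + 14 + 14)/9 = 8.6667
Numerator Σ_{t=1}^{8}(x_t−x̄)(x_{t+1}−x̄) = 112.2222
Denominator Σ(x_t−x̄)² = 214.0000
r_1 = 112.2222 / 214.0000 = 0.524

0.524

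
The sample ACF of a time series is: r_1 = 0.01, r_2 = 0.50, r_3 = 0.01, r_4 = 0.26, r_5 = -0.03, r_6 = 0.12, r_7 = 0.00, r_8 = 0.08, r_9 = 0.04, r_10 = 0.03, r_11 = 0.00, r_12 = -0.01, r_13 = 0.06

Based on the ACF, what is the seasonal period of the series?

2

The largest autocorrelation is r_2 = 0.50, with a weaker echo at lag 4 (0.26); the remaining lags stay at or below 0.12.
The dominant spike at lag 2 indicates a seasonal period of 2.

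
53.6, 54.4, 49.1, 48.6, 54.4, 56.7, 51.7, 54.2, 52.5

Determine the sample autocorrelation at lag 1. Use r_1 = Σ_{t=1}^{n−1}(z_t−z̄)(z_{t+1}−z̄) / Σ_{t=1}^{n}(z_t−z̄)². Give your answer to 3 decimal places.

Mean z̄ = (53.6 + 54.4 + 49.1 + 48.6 + 54.4 + 56.7 + 51.7 + 54.2 + 52.5)/9 = 52.8000
Numerator Σ_{t=1}^{8}(z_t−z̄)(z_{t+1}−z̄) = 4.1700
Denominator Σ(z_t−z̄)² = 55.5600
r_1 = 4.1700 / 55.5600 = 0.075

0.075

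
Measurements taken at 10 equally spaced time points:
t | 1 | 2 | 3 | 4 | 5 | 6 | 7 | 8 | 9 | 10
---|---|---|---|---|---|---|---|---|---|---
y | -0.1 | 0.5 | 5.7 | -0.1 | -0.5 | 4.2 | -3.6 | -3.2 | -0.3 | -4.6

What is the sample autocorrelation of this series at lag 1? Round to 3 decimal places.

Mean ȳ = (-0.1 + 0.5 + 5.7 − 0.1 − 0.5 + 4.2 − 3.6 − 3.2 − 0.3 − 4.6)/10 = -0.2000
Numerator Σ_{t=1}^{9}(y_t−ȳ)(y_{t+1}−ȳ) = -0.5800
Denominator Σ(y_t−ȳ)² = 94.7000
r_1 = -0.5800 / 94.7000 = -0.006

-0.006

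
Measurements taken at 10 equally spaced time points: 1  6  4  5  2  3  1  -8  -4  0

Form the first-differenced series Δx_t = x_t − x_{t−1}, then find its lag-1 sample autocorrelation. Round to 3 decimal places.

First differences Δx: 5, -2, 1, -3, 1, -2, -9, 4, 4
Mean of differences = -0.1111
Numerator Σ(Δx_t−Δx̄)(Δx_{t+1}−Δx̄) = -23.1235
Denominator Σ(Δx_t−Δx̄)² = 156.8889
r_1(Δx) = -23.1235 / 156.8889 = -0.147

-0.147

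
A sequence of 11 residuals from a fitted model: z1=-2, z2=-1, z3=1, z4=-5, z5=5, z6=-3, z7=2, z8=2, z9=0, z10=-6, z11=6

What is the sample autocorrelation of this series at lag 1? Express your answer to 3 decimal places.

Mean z̄ = (-2 − 1 + 1 − 5 + 5 − 3 + 2 + 2 + 0 − 6 + 6)/11 = -0.0909
Numerator Σ_{t=1}^{10}(z_t−z̄)(z_{t+1}−z̄) = -82.4628
Denominator Σ(z_t−z̄)² = 144.9091
r_1 = -82.4628 / 144.9091 = -0.569

-0.569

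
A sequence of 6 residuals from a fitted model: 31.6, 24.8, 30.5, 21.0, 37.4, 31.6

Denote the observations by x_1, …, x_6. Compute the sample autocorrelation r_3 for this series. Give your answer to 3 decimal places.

Mean x̄ = (31.6 + 24.8 + 30.5 + 21.0 + 37.4 + 31.6)/6 = 29.4833
Deviations from mean: 2.1167, -4.6833, 1.0167, -8.4833, 7.9167, 2.1167
Numerator Σ_{t=1}^{3}(x_t−x̄)(x_{t+3}−x̄) = -52.8808
Denominator Σ(x_t−x̄)² = 166.5683
r_3 = -52.8808 / 166.5683 = -0.317

-0.317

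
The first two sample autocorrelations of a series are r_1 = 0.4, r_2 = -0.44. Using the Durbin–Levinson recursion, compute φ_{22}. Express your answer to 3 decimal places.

φ_{22} = (r_2 − r_1²) / (1 − r_1²)
r_1² = (0.4)² = 0.16
Numerator = -0.44 − 0.1600 = -0.6000; denominator = 1 − 0.1600 = 0.8400
φ_{22} = -0.6000 / 0.8400 = -0.714

-0.714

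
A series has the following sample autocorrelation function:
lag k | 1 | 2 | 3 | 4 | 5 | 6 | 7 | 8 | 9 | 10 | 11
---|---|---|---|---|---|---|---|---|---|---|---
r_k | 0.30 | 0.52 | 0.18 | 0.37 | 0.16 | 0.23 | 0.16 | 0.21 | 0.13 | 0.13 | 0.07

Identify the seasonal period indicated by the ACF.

The largest autocorrelation is r_2 = 0.52, with a weaker echo at lag 4 (0.37); the remaining lags stay at or below 0.30.
The dominant spike at lag 2 indicates a seasonal period of 2.

2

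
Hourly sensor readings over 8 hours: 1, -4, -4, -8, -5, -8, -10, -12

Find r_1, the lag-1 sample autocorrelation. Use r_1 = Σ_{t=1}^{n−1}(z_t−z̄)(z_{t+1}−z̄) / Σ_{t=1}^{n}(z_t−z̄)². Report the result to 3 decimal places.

Mean z̄ = (1 − 4 − 4 − 8 − 5 − 8 − 10 − 12)/8 = -6.2500
Deviations from mean: 7.2500, 2.2500, 2.2500, -1.7500, 1.2500, -1.7500, -3.7500, -5.7500
Σ(z_t−z̄)(z_{t+1}−z̄) = (16.3125) + (5.0625) + (-3.9375) + (-2.1875) + (-2.1875) + (6.5625) + (21.5625) = 41.1875
Denominator Σ(z_t−z̄)² = 117.5000
r_1 = 41.1875 / 117.5000 = 0.351

0.351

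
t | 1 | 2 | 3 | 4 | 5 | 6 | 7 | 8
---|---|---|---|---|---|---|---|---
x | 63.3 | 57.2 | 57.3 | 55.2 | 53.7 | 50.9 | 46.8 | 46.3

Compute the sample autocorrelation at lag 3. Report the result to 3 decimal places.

Mean x̄ = (63.3 + 57.2 + 57.3 + 55.2 + 53.7 + 50.9 + 46.8 + 46.3)/8 = 53.8375
Σ(x_t−x̄)(x_{t+3}−x̄) = (12.8927) + (-0.4623) + (-10.1711) + (-9.5886) + (1.0364) = -6.2930
Denominator Σ(x_t−x̄)² = 229.6788
r_3 = -6.2930 / 229.6788 = -0.027

-0.027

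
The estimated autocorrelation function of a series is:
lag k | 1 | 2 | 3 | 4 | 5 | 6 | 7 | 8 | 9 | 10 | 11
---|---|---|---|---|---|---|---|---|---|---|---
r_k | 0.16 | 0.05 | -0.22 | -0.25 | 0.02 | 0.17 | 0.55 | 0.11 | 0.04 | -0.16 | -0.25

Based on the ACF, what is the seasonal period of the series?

The largest autocorrelation is r_7 = 0.55; the remaining lags stay at or below 0.17.
The dominant spike at lag 7 indicates a seasonal period of 7.

7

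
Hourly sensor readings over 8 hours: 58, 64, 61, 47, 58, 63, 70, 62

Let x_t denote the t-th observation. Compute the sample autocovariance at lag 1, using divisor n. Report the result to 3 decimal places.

Mean x̄ = (58 + 64 + 61 + 47 + 58 + 63 + 70 + 62)/8 = 60.3750
Σ_{t=1}^{7}(x_t−x̄)(x_{t+1}−x̄) = 51.7344
γ_1 = 51.7344 / 8 = 6.467

6.467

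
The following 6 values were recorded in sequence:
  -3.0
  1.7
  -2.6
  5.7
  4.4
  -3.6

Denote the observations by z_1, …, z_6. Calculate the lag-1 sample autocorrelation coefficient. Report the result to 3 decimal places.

Mean z̄ = (-3.0 + 1.7 − 2.6 + 5.7 + 4.4 − 3.6)/6 = 0.4333
Deviations from mean: -3.4333, 1.2667, -3.0333, 5.2667, 3.9667, -4.0333
Σ(z_t−z̄)(z_{t+1}−z̄) = (-4.3489) + (-3.8422) + (-15.9756) + (20.8911) + (-15.9989) = -19.2744
Denominator Σ(z_t−z̄)² = 82.3333
r_1 = -19.2744 / 82.3333 = -0.234

-0.234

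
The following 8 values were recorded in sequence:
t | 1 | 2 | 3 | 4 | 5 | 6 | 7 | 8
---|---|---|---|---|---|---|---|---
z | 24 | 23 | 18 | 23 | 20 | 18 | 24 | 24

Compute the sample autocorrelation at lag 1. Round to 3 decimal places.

Mean z̄ = (24 + 23 + 18 + 23 + 20 + 18 + 24 + 24)/8 = 21.7500
Deviations from mean: 2.2500, 1.2500, -3.7500, 1.2500, -1.7500, -3.7500, 2.2500, 2.2500
Σ(z_t−z̄)(z_{t+1}−z̄) = (2.8125) + (-4.6875) + (-4.6875) + (-2.1875) + (6.5625) + (-8.4375) + (5.0625) = -5.5625
Denominator Σ(z_t−z̄)² = 49.5000
r_1 = -5.5625 / 49.5000 = -0.112

-0.112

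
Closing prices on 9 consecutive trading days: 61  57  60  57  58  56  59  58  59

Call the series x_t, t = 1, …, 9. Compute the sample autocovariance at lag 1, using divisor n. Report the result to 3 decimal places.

-0.975

Mean x̄ = (61 + 57 + 60 + 57 + 58 + 56 + 59 + 58 + 59)/9 = 58.3333
Σ_{t=1}^{8}(x_t−x̄)(x_{t+1}−x̄) = -8.7778
γ_1 = -8.7778 / 9 = -0.975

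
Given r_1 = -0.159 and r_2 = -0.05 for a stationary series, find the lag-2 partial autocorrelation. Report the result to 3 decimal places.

φ_{22} = (r_2 − r_1²) / (1 − r_1²)
r_1² = (-0.159)² = 0.025281
Numerator = -0.05 − 0.0253 = -0.0753; denominator = 1 − 0.0253 = 0.9747
φ_{22} = -0.0753 / 0.9747 = -0.077

-0.077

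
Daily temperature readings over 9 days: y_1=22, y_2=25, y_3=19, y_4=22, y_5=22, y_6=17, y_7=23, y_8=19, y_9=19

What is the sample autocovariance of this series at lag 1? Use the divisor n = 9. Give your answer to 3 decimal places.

Mean ȳ = (22 + 25 + 19 + 22 + 22 + 17 + 23 + 19 + 19)/9 = 20.8889
Σ_{t=1}^{8}(y_t−ȳ)(y_{t+1}−ȳ) = -17.0123
γ_1 = -17.0123 / 9 = -1.890

-1.890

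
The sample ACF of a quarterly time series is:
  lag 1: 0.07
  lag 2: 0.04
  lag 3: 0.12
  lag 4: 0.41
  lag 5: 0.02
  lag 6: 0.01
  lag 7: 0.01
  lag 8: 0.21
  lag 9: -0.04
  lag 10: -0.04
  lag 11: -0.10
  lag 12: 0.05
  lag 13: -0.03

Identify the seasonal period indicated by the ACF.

4

The largest autocorrelation is r_4 = 0.41, with a weaker echo at lag 8 (0.21); the remaining lags stay at or below 0.12.
The dominant spike at lag 4 indicates a seasonal period of 4.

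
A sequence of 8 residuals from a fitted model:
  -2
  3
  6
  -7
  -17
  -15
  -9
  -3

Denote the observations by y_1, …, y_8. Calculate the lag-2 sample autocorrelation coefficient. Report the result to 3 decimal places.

Mean ȳ = (-2 + 3 + 6 − 7 − 17 − 15 − 9 − 3)/8 = -5.5000
Deviations from mean: 3.5000, 8.5000, 11.5000, -1.5000, -11.5000, -9.5000, -3.5000, 2.5000
Σ(y_t−ȳ)(y_{t+2}−ȳ) = (40.2500) + (-12.7500) + (-132.2500) + (14.2500) + (40.2500) + (-23.7500) = -74.0000
Denominator Σ(y_t−ȳ)² = 460.0000
r_2 = -74.0000 / 460.0000 = -0.161

-0.161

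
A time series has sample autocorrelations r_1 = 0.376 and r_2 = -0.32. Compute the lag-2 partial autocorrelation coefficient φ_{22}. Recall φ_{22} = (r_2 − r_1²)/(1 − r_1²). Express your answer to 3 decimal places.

φ_{22} = (r_2 − r_1²) / (1 − r_1²)
r_1² = (0.376)² = 0.141376
Numerator = -0.32 − 0.1414 = -0.4614; denominator = 1 − 0.1414 = 0.8586
φ_{22} = -0.4614 / 0.8586 = -0.537

-0.537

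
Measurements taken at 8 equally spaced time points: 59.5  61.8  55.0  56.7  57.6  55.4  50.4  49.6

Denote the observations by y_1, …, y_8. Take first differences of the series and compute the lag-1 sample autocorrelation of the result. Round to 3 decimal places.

-0.429

First differences Δy: 2.3, -6.8, 1.7, 0.9, -2.2, -5.0, -0.8
Mean of differences = -1.4143
Numerator Σ(Δy_t−Δȳ)(Δy_{t+1}−Δȳ) = -30.7731
Denominator Σ(Δy_t−Δȳ)² = 71.7086
r_1(Δy) = -30.7731 / 71.7086 = -0.429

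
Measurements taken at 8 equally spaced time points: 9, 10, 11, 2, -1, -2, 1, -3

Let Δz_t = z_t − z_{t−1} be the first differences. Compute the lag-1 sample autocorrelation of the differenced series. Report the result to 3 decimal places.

-0.117

First differences Δz: 1, 1, -9, -3, -1, 3, -4
Mean of differences = -1.7143
Numerator Σ(Δz_t−Δz̄)(Δz_{t+1}−Δz̄) = -11.3673
Denominator Σ(Δz_t−Δz̄)² = 97.4286
r_1(Δz) = -11.3673 / 97.4286 = -0.117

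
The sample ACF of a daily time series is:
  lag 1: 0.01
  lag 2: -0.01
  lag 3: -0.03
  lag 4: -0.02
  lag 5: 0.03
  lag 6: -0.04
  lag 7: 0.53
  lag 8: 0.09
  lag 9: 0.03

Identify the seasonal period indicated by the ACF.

The largest autocorrelation is r_7 = 0.53; the remaining lags stay at or below 0.09.
The dominant spike at lag 7 indicates a seasonal period of 7.

7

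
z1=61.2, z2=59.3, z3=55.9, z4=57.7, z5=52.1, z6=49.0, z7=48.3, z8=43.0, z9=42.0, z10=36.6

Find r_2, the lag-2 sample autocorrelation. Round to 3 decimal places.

Mean z̄ = (61.2 + 59.3 + 55.9 + 57.7 + 52.1 + 49.0 + 48.3 + 43.0 + 42.0 + 36.6)/10 = 50.5100
Numerator Σ_{t=1}^{8}(z_t−z̄)(z_{t+2}−z̄) = 249.6298
Denominator Σ(z_t−z̄)² = 604.2890
r_2 = 249.6298 / 604.2890 = 0.413

0.413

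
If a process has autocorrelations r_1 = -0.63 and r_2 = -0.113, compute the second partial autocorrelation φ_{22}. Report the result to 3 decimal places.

-0.845

φ_{22} = (r_2 − r_1²) / (1 − r_1²)
r_1² = (-0.63)² = 0.3969
Numerator = -0.113 − 0.3969 = -0.5099; denominator = 1 − 0.3969 = 0.6031
φ_{22} = -0.5099 / 0.6031 = -0.845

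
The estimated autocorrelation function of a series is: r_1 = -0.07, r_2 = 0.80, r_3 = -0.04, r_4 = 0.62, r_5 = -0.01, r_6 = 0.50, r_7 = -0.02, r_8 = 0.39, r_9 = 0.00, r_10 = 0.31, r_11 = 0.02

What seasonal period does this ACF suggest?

2

The largest autocorrelation is r_2 = 0.80, with weaker echoes at lags 4 (0.62), 6 (0.50), 8 (0.39) and 10 (0.31); the remaining lags stay at or below 0.02.
The dominant spike at lag 2 indicates a seasonal period of 2.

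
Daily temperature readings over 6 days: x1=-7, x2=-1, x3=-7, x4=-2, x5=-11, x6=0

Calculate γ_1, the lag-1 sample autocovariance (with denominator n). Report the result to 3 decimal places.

Mean x̄ = (-7 − 1 − 7 − 2 − 11 + 0)/6 = -4.6667
Σ_{t=1}^{5}(x_t−x̄)(x_{t+1}−x̄) = -69.7778
γ_1 = -69.7778 / 6 = -11.630

-11.630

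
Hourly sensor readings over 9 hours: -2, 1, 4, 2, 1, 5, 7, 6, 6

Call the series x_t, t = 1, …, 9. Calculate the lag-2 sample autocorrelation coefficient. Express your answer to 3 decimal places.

0.020

Mean x̄ = (-2 + 1 + 4 + 2 + 1 + 5 + 7 + 6 + 6)/9 = 3.3333
Numerator Σ_{t=1}^{7}(x_t−x̄)(x_{t+2}−x̄) = 1.4444
Denominator Σ(x_t−x̄)² = 72.0000
r_2 = 1.4444 / 72.0000 = 0.020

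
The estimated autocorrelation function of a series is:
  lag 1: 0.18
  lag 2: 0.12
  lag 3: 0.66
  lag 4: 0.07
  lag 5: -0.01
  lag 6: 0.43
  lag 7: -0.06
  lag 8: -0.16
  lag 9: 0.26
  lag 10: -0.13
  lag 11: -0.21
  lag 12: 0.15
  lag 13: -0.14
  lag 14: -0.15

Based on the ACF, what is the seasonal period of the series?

3

The largest autocorrelation is r_3 = 0.66, with weaker echoes at lags 6 (0.43) and 9 (0.26); the remaining lags stay at or below 0.18.
The dominant spike at lag 3 indicates a seasonal period of 3.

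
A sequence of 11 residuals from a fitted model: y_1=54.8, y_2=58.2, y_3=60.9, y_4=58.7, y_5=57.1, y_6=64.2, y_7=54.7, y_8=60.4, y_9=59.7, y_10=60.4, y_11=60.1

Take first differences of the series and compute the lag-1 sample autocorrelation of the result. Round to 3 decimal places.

First differences Δy: 3.4, 2.7, -2.2, -1.6, 7.1, -9.5, 5.7, -0.7, 0.7, -0.3
Mean of differences = 0.5300
Numerator Σ(Δy_t−Δȳ)(Δy_{t+1}−Δȳ) = -132.3369
Denominator Σ(Δy_t−Δȳ)² = 197.6610
r_1(Δy) = -132.3369 / 197.6610 = -0.670

-0.670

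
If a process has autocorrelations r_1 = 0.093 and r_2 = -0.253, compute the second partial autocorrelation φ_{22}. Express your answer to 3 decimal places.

φ_{22} = (r_2 − r_1²) / (1 − r_1²)
r_1² = (0.093)² = 0.008649
Numerator = -0.253 − 0.0086 = -0.2616; denominator = 1 − 0.0086 = 0.9914
φ_{22} = -0.2616 / 0.9914 = -0.264

-0.264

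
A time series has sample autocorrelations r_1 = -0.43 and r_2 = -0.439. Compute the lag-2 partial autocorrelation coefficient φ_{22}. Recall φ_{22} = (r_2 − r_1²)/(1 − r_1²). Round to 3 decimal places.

-0.765

φ_{22} = (r_2 − r_1²) / (1 − r_1²)
r_1² = (-0.43)² = 0.1849
Numerator = -0.439 − 0.1849 = -0.6239; denominator = 1 − 0.1849 = 0.8151
φ_{22} = -0.6239 / 0.8151 = -0.765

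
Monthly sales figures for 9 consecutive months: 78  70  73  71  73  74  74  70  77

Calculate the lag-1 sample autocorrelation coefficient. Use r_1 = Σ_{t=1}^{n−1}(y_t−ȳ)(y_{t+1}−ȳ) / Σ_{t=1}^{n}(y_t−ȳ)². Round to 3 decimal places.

-0.424

Mean ȳ = (78 + 70 + 73 + 71 + 73 + 74 + 74 + 70 + 77)/9 = 73.3333
Numerator Σ_{t=1}^{8}(y_t−ȳ)(y_{t+1}−ȳ) = -27.1111
Denominator Σ(y_t−ȳ)² = 64.0000
r_1 = -27.1111 / 64.0000 = -0.424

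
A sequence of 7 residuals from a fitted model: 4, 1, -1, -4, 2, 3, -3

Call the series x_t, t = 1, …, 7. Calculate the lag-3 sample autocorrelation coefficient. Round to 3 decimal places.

Mean x̄ = (4 + 1 − 1 − 4 + 2 + 3 − 3)/7 = 0.2857
Deviations from mean: 3.7143, 0.7143, -1.2857, -4.2857, 1.7143, 2.7143, -3.2857
Σ(x_t−x̄)(x_{t+3}−x̄) = (-15.9184) + (1.2245) + (-3.4898) + (14.0816) = -4.1020
Denominator Σ(x_t−x̄)² = 55.4286
r_3 = -4.1020 / 55.4286 = -0.074

-0.074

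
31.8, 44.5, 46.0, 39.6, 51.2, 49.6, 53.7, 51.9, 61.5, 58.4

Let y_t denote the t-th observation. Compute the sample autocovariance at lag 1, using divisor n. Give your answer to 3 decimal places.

Mean ȳ = (31.8 + 44.5 + 46.0 + 39.6 + 51.2 + 49.6 + 53.7 + 51.9 + 61.5 + 58.4)/10 = 48.8200
Σ_{t=1}^{9}(y_t−ȳ)(y_{t+1}−ȳ) = 270.9876
γ_1 = 270.9876 / 10 = 27.099

27.099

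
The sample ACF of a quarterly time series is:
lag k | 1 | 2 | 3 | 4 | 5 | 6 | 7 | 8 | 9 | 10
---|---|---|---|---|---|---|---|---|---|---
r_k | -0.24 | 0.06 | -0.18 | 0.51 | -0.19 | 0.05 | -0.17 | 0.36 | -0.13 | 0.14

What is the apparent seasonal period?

4

The largest autocorrelation is r_4 = 0.51, with a weaker echo at lag 8 (0.36); the remaining lags stay at or below 0.14.
The dominant spike at lag 4 indicates a seasonal period of 4.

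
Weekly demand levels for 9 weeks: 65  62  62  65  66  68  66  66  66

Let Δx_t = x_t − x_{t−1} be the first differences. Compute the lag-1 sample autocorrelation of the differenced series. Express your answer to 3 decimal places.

First differences Δx: -3, 0, 3, 1, 2, -2, 0, 0
Mean of differences = 0.1250
Numerator Σ(Δx_t−Δx̄)(Δx_{t+1}−Δx̄) = 0.4844
Denominator Σ(Δx_t−Δx̄)² = 26.8750
r_1(Δx) = 0.4844 / 26.8750 = 0.018

0.018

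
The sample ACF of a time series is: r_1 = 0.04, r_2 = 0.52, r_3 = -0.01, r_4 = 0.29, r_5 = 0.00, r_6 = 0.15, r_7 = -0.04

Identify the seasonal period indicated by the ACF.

2

The largest autocorrelation is r_2 = 0.52, with weaker echoes at lags 4 (0.29) and 6 (0.15); the remaining lags stay at or below 0.04.
The dominant spike at lag 2 indicates a seasonal period of 2.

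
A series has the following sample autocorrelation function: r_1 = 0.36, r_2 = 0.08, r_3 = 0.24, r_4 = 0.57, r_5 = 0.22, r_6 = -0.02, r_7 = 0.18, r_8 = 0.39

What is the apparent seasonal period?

4

The largest autocorrelation is r_4 = 0.57, with a weaker echo at lag 8 (0.39); the remaining lags stay at or below 0.36. The elevated value at lag 1 (0.36), dropping to 0.08 at lag 2, reflects decaying short-term dependence rather than seasonality.
The dominant spike at lag 4 indicates a seasonal period of 4.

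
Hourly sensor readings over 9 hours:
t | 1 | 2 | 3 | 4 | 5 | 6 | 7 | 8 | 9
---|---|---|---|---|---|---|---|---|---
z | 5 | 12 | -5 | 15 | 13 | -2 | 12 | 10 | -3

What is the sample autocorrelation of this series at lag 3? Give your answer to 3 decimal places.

Mean z̄ = (5 + 12 − 5 + 15 + 13 − 2 + 12 + 10 − 3)/9 = 6.3333
Numerator Σ_{t=1}^{6}(z_t−z̄)(z_{t+3}−z̄) = 272.0000
Denominator Σ(z_t−z̄)² = 484.0000
r_3 = 272.0000 / 484.0000 = 0.562

0.562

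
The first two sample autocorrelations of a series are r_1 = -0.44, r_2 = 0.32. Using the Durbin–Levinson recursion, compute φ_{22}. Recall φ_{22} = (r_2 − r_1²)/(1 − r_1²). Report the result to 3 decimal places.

0.157

φ_{22} = (r_2 − r_1²) / (1 − r_1²)
r_1² = (-0.44)² = 0.1936
Numerator = 0.32 − 0.1936 = 0.1264; denominator = 1 − 0.1936 = 0.8064
φ_{22} = 0.1264 / 0.8064 = 0.157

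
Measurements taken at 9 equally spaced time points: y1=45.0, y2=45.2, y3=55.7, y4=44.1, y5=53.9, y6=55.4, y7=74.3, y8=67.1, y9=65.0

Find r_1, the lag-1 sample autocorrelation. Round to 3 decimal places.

0.480

Mean ȳ = (45.0 + 45.2 + 55.7 + 44.1 + 53.9 + 55.4 + 74.3 + 67.1 + 65.0)/9 = 56.1889
Numerator Σ_{t=1}^{8}(y_t−ȳ)(y_{t+1}−ȳ) = 443.1754
Denominator Σ(y_t−ȳ)² = 922.8889
r_1 = 443.1754 / 922.8889 = 0.480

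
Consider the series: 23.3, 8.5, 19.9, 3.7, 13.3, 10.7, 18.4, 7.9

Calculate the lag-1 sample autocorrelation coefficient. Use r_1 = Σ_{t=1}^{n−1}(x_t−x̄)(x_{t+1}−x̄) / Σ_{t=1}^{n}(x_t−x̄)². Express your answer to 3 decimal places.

-0.575

Mean x̄ = (23.3 + 8.5 + 19.9 + 3.7 + 13.3 + 10.7 + 18.4 + 7.9)/8 = 13.2125
Σ(x_t−x̄)(x_{t+1}−x̄) = (-47.5373) + (-31.5148) + (-63.6148) + (-0.8323) + (-0.2198) + (-13.0336) + (-27.5586) = -184.3114
Denominator Σ(x_t−x̄)² = 320.6288
r_1 = -184.3114 / 320.6288 = -0.575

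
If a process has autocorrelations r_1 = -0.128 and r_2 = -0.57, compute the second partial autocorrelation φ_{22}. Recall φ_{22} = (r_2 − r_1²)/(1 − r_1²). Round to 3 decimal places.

-0.596

φ_{22} = (r_2 − r_1²) / (1 − r_1²)
r_1² = (-0.128)² = 0.016384
Numerator = -0.57 − 0.0164 = -0.5864; denominator = 1 − 0.0164 = 0.9836
φ_{22} = -0.5864 / 0.9836 = -0.596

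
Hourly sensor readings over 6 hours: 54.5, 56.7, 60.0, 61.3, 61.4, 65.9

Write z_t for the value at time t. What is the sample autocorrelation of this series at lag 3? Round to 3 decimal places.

-0.148

Mean z̄ = (54.5 + 56.7 + 60.0 + 61.3 + 61.4 + 65.9)/6 = 59.9667
Σ(z_t−z̄)(z_{t+3}−z̄) = (-7.2889) + (-4.6822) + (0.1978) = -11.7733
Denominator Σ(z_t−z̄)² = 79.5933
r_3 = -11.7733 / 79.5933 = -0.148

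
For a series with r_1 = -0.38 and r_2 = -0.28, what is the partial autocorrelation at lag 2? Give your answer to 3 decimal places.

-0.496

φ_{22} = (r_2 − r_1²) / (1 − r_1²)
r_1² = (-0.38)² = 0.1444
Numerator = -0.28 − 0.1444 = -0.4244; denominator = 1 − 0.1444 = 0.8556
φ_{22} = -0.4244 / 0.8556 = -0.496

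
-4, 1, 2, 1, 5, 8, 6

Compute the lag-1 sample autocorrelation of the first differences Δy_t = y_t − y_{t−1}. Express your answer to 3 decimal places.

-0.215

First differences Δy: 5, 1, -1, 4, 3, -2
Mean of differences = 1.6667
Numerator Σ(Δy_t−Δȳ)(Δy_{t+1}−Δȳ) = -8.4444
Denominator Σ(Δy_t−Δȳ)² = 39.3333
r_1(Δy) = -8.4444 / 39.3333 = -0.215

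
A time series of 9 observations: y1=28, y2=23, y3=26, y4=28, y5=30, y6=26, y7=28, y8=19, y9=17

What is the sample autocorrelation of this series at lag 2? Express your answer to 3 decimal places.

Mean ȳ = (28 + 23 + 26 + 28 + 30 + 26 + 28 + 19 + 17)/9 = 25.0000
Σ(y_t−ȳ)(y_{t+2}−ȳ) = (3.0000) + (-6.0000) + (5.0000) + (3.0000) + (15.0000) + (-6.0000) + (-24.0000) = -10.0000
Denominator Σ(y_t−ȳ)² = 158.0000
r_2 = -10.0000 / 158.0000 = -0.063

-0.063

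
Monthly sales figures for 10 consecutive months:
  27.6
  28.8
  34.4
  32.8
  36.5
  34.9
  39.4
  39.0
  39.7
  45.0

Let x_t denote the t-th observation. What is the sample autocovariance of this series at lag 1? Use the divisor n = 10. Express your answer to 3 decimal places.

12.532

Mean x̄ = (27.6 + 28.8 + 34.4 + 32.8 + 36.5 + 34.9 + 39.4 + 39.0 + 39.7 + 45.0)/10 = 35.8100
Σ_{t=1}^{9}(x_t−x̄)(x_{t+1}−x̄) = 125.3189
γ_1 = 125.3189 / 10 = 12.532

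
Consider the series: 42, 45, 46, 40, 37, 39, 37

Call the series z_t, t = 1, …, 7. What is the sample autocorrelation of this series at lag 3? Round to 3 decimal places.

-0.294

Mean z̄ = (42 + 45 + 46 + 40 + 37 + 39 + 37)/7 = 40.8571
Deviations from mean: 1.1429, 4.1429, 5.1429, -0.8571, -3.8571, -1.8571, -3.8571
Numerator Σ_{t=1}^{4}(z_t−z̄)(z_{t+3}−z̄) = -23.2041
Denominator Σ(z_t−z̄)² = 78.8571
r_3 = -23.2041 / 78.8571 = -0.294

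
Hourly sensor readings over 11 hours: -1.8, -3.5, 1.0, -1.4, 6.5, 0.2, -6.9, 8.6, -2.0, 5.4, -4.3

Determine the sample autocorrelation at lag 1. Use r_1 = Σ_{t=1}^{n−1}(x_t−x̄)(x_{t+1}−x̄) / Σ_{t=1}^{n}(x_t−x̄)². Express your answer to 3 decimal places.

-0.512

Mean x̄ = (-1.8 − 3.5 + 1.0 − 1.4 + 6.5 + 0.2 − 6.9 + 8.6 − 2.0 + 5.4 − 4.3)/11 = 0.1636
Numerator Σ_{t=1}^{10}(x_t−x̄)(x_{t+1}−x̄) = -119.6595
Denominator Σ(x_t−x̄)² = 233.6655
r_1 = -119.6595 / 233.6655 = -0.512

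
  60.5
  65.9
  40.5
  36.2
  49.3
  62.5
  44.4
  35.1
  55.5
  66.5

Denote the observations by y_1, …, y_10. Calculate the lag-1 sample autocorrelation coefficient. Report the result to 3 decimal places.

0.139

Mean ȳ = (60.5 + 65.9 + 40.5 + 36.2 + 49.3 + 62.5 + 44.4 + 35.1 + 55.5 + 66.5)/10 = 51.6400
Numerator Σ_{t=1}^{9}(y_t−ȳ)(y_{t+1}−ȳ) = 184.8444
Denominator Σ(y_t−ȳ)² = 1329.4640
r_1 = 184.8444 / 1329.4640 = 0.139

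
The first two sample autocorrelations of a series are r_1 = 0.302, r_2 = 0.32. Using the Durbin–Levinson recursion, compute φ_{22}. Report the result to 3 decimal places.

φ_{22} = (r_2 − r_1²) / (1 − r_1²)
r_1² = (0.302)² = 0.091204
Numerator = 0.32 − 0.0912 = 0.2288; denominator = 1 − 0.0912 = 0.9088
φ_{22} = 0.2288 / 0.9088 = 0.252

0.252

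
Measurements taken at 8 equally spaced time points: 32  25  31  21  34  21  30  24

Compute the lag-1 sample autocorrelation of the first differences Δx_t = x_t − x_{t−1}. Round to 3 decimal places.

-0.900

First differences Δx: -7, 6, -10, 13, -13, 9, -6
Mean of differences = -1.1429
Numerator Σ(Δx_t−Δx̄)(Δx_{t+1}−Δx̄) = -567.5918
Denominator Σ(Δx_t−Δx̄)² = 630.8571
r_1(Δx) = -567.5918 / 630.8571 = -0.900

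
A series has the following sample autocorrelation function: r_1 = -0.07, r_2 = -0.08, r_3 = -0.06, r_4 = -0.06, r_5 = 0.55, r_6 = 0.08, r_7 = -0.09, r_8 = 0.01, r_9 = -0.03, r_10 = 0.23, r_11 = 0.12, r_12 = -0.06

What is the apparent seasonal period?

The largest autocorrelation is r_5 = 0.55, with a weaker echo at lag 10 (0.23); the remaining lags stay at or below 0.12.
The dominant spike at lag 5 indicates a seasonal period of 5.

5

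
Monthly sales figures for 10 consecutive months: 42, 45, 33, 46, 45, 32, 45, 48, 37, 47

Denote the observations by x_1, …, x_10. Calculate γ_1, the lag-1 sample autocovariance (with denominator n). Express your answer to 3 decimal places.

Mean x̄ = (42 + 45 + 33 + 46 + 45 + 32 + 45 + 48 + 37 + 47)/10 = 42.0000
Σ_{t=1}^{9}(x_t−x̄)(x_{t+1}−x̄) = -148.0000
γ_1 = -148.0000 / 10 = -14.800

-14.800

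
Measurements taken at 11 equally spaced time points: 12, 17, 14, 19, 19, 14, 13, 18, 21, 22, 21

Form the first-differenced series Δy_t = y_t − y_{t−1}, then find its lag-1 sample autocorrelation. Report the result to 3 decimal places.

First differences Δy: 5, -3, 5, 0, -5, -1, 5, 3, 1, -1
Mean of differences = 0.9000
Numerator Σ(Δy_t−Δȳ)(Δy_{t+1}−Δȳ) = -18.3100
Denominator Σ(Δy_t−Δȳ)² = 112.9000
r_1(Δy) = -18.3100 / 112.9000 = -0.162

-0.162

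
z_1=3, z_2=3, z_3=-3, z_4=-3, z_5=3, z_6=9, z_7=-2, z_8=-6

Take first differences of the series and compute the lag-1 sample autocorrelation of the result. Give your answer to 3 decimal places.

First differences Δz: 0, -6, 0, 6, 6, -11, -4
Mean of differences = -1.2857
Numerator Σ(Δz_t−Δz̄)(Δz_{t+1}−Δz̄) = 5.9184
Denominator Σ(Δz_t−Δz̄)² = 233.4286
r_1(Δz) = 5.9184 / 233.4286 = 0.025

0.025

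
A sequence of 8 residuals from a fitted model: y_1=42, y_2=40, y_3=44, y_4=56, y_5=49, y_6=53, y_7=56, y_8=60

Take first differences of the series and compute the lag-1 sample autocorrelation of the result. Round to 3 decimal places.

First differences Δy: -2, 4, 12, -7, 4, 3, 4
Mean of differences = 2.5714
Numerator Σ(Δy_t−Δȳ)(Δy_{t+1}−Δȳ) = -95.7551
Denominator Σ(Δy_t−Δȳ)² = 207.7143
r_1(Δy) = -95.7551 / 207.7143 = -0.461

-0.461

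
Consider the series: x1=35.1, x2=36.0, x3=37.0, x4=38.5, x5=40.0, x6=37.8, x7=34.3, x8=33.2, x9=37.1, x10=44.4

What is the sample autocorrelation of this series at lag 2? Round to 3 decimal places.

Mean x̄ = (35.1 + 36.0 + 37.0 + 38.5 + 40.0 + 37.8 + 34.3 + 33.2 + 37.1 + 44.4)/10 = 37.3400
Numerator Σ_{t=1}^{8}(x_t−x̄)(x_{t+2}−x̄) = -39.6532
Denominator Σ(x_t−x̄)² = 91.8440
r_2 = -39.6532 / 91.8440 = -0.432

-0.432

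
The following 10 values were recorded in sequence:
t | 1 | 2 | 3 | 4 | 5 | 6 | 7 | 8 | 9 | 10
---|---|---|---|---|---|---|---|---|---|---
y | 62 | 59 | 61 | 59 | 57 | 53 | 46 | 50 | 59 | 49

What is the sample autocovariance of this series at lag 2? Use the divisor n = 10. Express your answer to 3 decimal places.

4.950

Mean ȳ = (62 + 59 + 61 + 59 + 57 + 53 + 46 + 50 + 59 + 49)/10 = 55.5000
Σ_{t=1}^{8}(y_t−ȳ)(y_{t+2}−ȳ) = 49.5000
γ_2 = 49.5000 / 10 = 4.950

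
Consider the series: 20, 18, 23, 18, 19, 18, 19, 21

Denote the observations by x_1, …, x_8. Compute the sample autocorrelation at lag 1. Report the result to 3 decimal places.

Mean x̄ = (20 + 18 + 23 + 18 + 19 + 18 + 19 + 21)/8 = 19.5000
Deviations from mean: 0.5000, -1.5000, 3.5000, -1.5000, -0.5000, -1.5000, -0.5000, 1.5000
Numerator Σ_{t=1}^{7}(x_t−x̄)(x_{t+1}−x̄) = -9.7500
Denominator Σ(x_t−x̄)² = 22.0000
r_1 = -9.7500 / 22.0000 = -0.443

-0.443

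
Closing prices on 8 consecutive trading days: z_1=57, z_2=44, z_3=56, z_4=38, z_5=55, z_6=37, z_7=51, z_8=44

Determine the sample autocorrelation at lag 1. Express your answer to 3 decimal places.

Mean z̄ = (57 + 44 + 56 + 38 + 55 + 37 + 51 + 44)/8 = 47.7500
Deviations from mean: 9.2500, -3.7500, 8.2500, -9.7500, 7.2500, -10.7500, 3.2500, -3.7500
Σ(z_t−z̄)(z_{t+1}−z̄) = (-34.6875) + (-30.9375) + (-80.4375) + (-70.6875) + (-77.9375) + (-34.9375) + (-12.1875) = -341.8125
Denominator Σ(z_t−z̄)² = 455.5000
r_1 = -341.8125 / 455.5000 = -0.750

-0.750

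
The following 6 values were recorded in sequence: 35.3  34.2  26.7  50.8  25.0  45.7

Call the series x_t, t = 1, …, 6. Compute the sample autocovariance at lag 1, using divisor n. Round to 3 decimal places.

-64.525

Mean x̄ = (35.3 + 34.2 + 26.7 + 50.8 + 25.0 + 45.7)/6 = 36.2833
Deviations: -0.9833, -2.0833, -9.5833, 14.5167, -11.2833, 9.4167
Σ_{t=1}^{5}(x_t−x̄)(x_{t+1}−x̄) = -387.1519
γ_1 = -387.1519 / 6 = -64.525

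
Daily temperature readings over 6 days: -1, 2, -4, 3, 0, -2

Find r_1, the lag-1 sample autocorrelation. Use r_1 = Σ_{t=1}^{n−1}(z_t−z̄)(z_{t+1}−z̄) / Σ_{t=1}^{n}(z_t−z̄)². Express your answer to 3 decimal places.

-0.653

Mean z̄ = (-1 + 2 − 4 + 3 + 0 − 2)/6 = -0.3333
Σ(z_t−z̄)(z_{t+1}−z̄) = (-1.5556) + (-8.5556) + (-12.2222) + (1.1111) + (-0.5556) = -21.7778
Denominator Σ(z_t−z̄)² = 33.3333
r_1 = -21.7778 / 33.3333 = -0.653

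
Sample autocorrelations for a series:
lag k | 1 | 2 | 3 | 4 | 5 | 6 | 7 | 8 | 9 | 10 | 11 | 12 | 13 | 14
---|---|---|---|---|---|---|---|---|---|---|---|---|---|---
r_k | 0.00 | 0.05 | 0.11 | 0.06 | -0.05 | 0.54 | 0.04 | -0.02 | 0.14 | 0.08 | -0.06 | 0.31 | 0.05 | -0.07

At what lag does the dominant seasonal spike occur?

6

The largest autocorrelation is r_6 = 0.54, with a weaker echo at lag 12 (0.31); the remaining lags stay at or below 0.14.
The dominant spike at lag 6 indicates a seasonal period of 6.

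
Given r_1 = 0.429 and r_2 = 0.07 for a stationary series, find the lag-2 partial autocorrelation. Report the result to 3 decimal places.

-0.140

φ_{22} = (r_2 − r_1²) / (1 − r_1²)
r_1² = (0.429)² = 0.184041
Numerator = 0.07 − 0.1840 = -0.1140; denominator = 1 − 0.1840 = 0.8160
φ_{22} = -0.1140 / 0.8160 = -0.140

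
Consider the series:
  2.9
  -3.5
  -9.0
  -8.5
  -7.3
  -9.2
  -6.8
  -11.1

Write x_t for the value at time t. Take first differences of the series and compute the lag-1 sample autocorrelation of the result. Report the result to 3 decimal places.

First differences Δx: -6.4, -5.5, 0.5, 1.2, -1.9, 2.4, -4.3
Mean of differences = -2.0000
Numerator Σ(Δx_t−Δx̄)(Δx_{t+1}−Δx̄) = 5.2900
Denominator Σ(Δx_t−Δx̄)² = 72.7600
r_1(Δx) = 5.2900 / 72.7600 = 0.073

0.073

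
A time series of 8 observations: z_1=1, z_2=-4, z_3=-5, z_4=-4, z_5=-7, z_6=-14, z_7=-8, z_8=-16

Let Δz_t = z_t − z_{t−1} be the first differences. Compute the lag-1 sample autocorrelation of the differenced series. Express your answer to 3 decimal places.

-0.582

First differences Δz: -5, -1, 1, -3, -7, 6, -8
Mean of differences = -2.4286
Numerator Σ(Δz_t−Δz̄)(Δz_{t+1}−Δz̄) = -83.6122
Denominator Σ(Δz_t−Δz̄)² = 143.7143
r_1(Δz) = -83.6122 / 143.7143 = -0.582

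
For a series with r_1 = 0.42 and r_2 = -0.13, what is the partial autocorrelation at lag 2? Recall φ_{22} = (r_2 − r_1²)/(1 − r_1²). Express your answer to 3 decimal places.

φ_{22} = (r_2 − r_1²) / (1 − r_1²)
r_1² = (0.42)² = 0.1764
Numerator = -0.13 − 0.1764 = -0.3064; denominator = 1 − 0.1764 = 0.8236
φ_{22} = -0.3064 / 0.8236 = -0.372

-0.372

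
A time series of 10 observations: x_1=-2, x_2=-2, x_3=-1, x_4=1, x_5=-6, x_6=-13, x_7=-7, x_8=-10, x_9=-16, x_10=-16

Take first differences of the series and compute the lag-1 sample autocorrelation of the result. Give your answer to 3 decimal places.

-0.180

First differences Δx: 0, 1, 2, -7, -7, 6, -3, -6, 0
Mean of differences = -1.5556
Numerator Σ(Δx_t−Δx̄)(Δx_{t+1}−Δx̄) = -29.1975
Denominator Σ(Δx_t−Δx̄)² = 162.2222
r_1(Δx) = -29.1975 / 162.2222 = -0.180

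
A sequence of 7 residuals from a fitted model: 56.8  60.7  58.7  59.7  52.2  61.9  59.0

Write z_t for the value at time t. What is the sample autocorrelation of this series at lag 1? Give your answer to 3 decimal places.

Mean z̄ = (56.8 + 60.7 + 58.7 + 59.7 + 52.2 + 61.9 + 59.0)/7 = 58.4286
Deviations from mean: -1.6286, 2.2714, 0.2714, 1.2714, -6.2286, 3.4714, 0.5714
Numerator Σ_{t=1}^{6}(z_t−z̄)(z_{t+1}−z̄) = -30.2951
Denominator Σ(z_t−z̄)² = 60.6743
r_1 = -30.2951 / 60.6743 = -0.499

-0.499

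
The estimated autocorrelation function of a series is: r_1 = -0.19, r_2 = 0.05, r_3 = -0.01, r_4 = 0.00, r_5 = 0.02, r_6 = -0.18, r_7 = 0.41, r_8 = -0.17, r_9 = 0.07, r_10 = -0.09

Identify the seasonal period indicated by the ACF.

7

The largest autocorrelation is r_7 = 0.41; the remaining lags stay at or below 0.07.
The dominant spike at lag 7 indicates a seasonal period of 7.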